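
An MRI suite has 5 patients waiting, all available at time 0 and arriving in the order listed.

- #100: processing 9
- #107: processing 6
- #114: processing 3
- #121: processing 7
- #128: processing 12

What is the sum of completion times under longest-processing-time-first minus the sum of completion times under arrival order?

28

LPT (decreasing processing time): #128 #100 #121 #107 #114.
#128: 0→12
#100: 12→21
#121: 21→28
#107: 28→34
#114: 34→37
Sum = 12+21+28+34+37 = 132.
FIFO (arrival order): #100 #107 #114 #121 #128.
#100: 0→9
#107: 9→15
#114: 15→18
#121: 18→25
#128: 25→37
Sum = 9+15+18+25+37 = 104.
Difference = 132 − 104 = 28.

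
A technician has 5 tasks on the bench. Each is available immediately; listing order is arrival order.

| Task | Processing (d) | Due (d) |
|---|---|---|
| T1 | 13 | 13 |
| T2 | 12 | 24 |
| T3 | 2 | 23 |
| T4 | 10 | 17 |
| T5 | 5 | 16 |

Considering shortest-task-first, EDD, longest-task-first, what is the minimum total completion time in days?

97

SPT (increasing processing time): T3 T5 T4 T2 T1.
T3: 0→2
T5: 2→7
T4: 7→17
T2: 17→29
T1: 29→42
Sum = 2+7+17+29+42 = 97.
EDD (increasing due date): T1 T5 T4 T3 T2.
T1: 0→13
T5: 13→18
T4: 18→28
T3: 28→30
T2: 30→42
Sum = 13+18+28+30+42 = 131.
LPT (decreasing processing time): T1 T2 T4 T5 T3.
T1: 0→13
T2: 13→25
T4: 25→35
T5: 35→40
T3: 40→42
Sum = 13+25+35+40+42 = 155.
SPT 97, EDD 131, LPT 155 → minimum 97.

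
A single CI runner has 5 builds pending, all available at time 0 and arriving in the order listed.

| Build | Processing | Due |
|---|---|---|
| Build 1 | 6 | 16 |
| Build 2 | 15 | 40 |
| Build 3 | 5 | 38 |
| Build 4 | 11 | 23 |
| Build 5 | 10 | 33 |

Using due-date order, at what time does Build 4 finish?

17

EDD (increasing due date): Build 1 Build 4 Build 5 Build 3 Build 2.
Build 1: 0→6
Build 4: 6→17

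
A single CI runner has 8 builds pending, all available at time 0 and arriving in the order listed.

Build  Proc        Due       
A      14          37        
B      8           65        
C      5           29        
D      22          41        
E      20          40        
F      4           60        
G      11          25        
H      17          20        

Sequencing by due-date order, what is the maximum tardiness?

48

EDD (increasing due date): H G C A E D F B.
H: 0→17, due 20, tardiness 0
G: 17→28, due 25, tardiness 3
C: 28→33, due 29, tardiness 4
A: 33→47, due 37, tardiness 10
E: 47→67, due 40, tardiness 27
D: 67→89, due 41, tardiness 48
F: 89→93, due 60, tardiness 33
B: 93→101, due 65, tardiness 36
Maximum = 48.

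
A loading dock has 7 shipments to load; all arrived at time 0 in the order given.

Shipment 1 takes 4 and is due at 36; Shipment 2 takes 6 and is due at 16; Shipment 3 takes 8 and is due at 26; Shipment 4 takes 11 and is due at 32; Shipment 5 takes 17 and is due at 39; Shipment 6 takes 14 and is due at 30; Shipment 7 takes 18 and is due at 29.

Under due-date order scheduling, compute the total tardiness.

108

EDD (increasing due date): Shipment 2 Shipment 3 Shipment 7 Shipment 6 Shipment 4 Shipment 1 Shipment 5.
Shipment 2: 0→6, due 16, tardiness 0
Shipment 3: 6→14, due 26, tardiness 0
Shipment 7: 14→32, due 29, tardiness 3
Shipment 6: 32→46, due 30, tardiness 16
Shipment 4: 46→57, due 32, tardiness 25
Shipment 1: 57→61, due 36, tardiness 25
Shipment 5: 61→78, due 39, tardiness 39
Sum = 0+0+3+16+25+25+39 = 108.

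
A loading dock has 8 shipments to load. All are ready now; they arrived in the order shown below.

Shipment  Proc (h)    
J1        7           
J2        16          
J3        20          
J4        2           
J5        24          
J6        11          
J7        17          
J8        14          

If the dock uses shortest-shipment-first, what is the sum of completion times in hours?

380

SPT (increasing processing time): J4 J1 J6 J8 J2 J7 J3 J5.
J4: 0→2
J1: 2→9
J6: 9→20
J8: 20→34
J2: 34→50
J7: 50→67
J3: 67→87
J5: 87→111
Sum = 2+9+20+34+50+67+87+111 = 380.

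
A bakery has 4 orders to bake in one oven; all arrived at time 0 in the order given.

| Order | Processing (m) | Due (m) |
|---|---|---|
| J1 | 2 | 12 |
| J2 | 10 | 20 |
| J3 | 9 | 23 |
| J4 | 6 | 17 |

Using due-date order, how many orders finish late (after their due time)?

EDD (increasing due date): J1 J4 J2 J3.
J1: 0→2, due 12, tardiness 0
J4: 2→8, due 17, tardiness 0
J2: 8→18, due 20, tardiness 0
J3: 18→27, due 23, tardiness 4
Late orders: 1.

1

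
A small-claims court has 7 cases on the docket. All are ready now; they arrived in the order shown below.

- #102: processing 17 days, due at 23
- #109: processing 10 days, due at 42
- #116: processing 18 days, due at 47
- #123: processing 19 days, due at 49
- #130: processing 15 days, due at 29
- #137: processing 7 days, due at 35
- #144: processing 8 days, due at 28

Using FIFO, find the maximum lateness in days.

66

FIFO (arrival order): #102 #109 #116 #123 #130 #137 #144.
#102: 0→17, due 23, lateness -6
#109: 17→27, due 42, lateness -15
#116: 27→45, due 47, lateness -2
#123: 45→64, due 49, lateness 15
#130: 64→79, due 29, lateness 50
#137: 79→86, due 35, lateness 51
#144: 86→94, due 28, lateness 66
Maximum = 66.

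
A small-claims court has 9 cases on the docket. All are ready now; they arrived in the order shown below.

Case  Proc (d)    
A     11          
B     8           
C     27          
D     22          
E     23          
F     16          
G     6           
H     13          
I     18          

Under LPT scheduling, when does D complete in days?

72

LPT (decreasing processing time): C E D I F H A B G.
C: 0→27
E: 27→50
D: 50→72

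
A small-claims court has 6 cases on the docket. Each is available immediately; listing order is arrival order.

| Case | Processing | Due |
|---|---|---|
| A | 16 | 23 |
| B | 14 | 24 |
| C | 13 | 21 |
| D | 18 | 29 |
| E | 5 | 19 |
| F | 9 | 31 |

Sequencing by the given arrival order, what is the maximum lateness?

FIFO (arrival order): A B C D E F.
A: 0→16, due 23, lateness -7
B: 16→30, due 24, lateness 6
C: 30→43, due 21, lateness 22
D: 43→61, due 29, lateness 32
E: 61→66, due 19, lateness 47
F: 66→75, due 31, lateness 44
Maximum = 47.

47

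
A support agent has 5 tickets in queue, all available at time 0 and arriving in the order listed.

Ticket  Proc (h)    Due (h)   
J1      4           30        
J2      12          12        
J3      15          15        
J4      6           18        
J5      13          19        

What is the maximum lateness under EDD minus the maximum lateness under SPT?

EDD (increasing due date): J2 J3 J4 J5 J1.
J2: 0→12, due 12, lateness 0
J3: 12→27, due 15, lateness 12
J4: 27→33, due 18, lateness 15
J5: 33→46, due 19, lateness 27
J1: 46→50, due 30, lateness 20
Maximum = 27.
SPT (increasing processing time): J1 J4 J2 J5 J3.
J1: 0→4, due 30, lateness -26
J4: 4→10, due 18, lateness -8
J2: 10→22, due 12, lateness 10
J5: 22→35, due 19, lateness 16
J3: 35→50, due 15, lateness 35
Maximum = 35.
Difference = 27 − 35 = -8.

-8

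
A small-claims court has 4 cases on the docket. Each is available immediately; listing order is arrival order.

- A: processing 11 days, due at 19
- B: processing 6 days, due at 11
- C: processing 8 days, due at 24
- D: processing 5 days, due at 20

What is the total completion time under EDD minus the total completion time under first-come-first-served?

EDD (increasing due date): B A D C.
B: 0→6
A: 6→17
D: 17→22
C: 22→30
Sum = 6+17+22+30 = 75.
FIFO (arrival order): A B C D.
A: 0→11
B: 11→17
C: 17→25
D: 25→30
Sum = 11+17+25+30 = 83.
Difference = 75 − 83 = -8.

-8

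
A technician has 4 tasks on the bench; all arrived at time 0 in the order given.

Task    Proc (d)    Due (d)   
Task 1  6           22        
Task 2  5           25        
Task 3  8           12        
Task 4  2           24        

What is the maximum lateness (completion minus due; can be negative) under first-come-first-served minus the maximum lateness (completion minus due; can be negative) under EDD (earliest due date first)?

11

FIFO (arrival order): Task 1 Task 2 Task 3 Task 4.
Task 1: 0→6, due 22, lateness -16
Task 2: 6→11, due 25, lateness -14
Task 3: 11→19, due 12, lateness 7
Task 4: 19→21, due 24, lateness -3
Maximum = 7.
EDD (increasing due date): Task 3 Task 1 Task 4 Task 2.
Task 3: 0→8, due 12, lateness -4
Task 1: 8→14, due 22, lateness -8
Task 4: 14→16, due 24, lateness -8
Task 2: 16→21, due 25, lateness -4
Maximum = -4.
Difference = 7 − -4 = 11.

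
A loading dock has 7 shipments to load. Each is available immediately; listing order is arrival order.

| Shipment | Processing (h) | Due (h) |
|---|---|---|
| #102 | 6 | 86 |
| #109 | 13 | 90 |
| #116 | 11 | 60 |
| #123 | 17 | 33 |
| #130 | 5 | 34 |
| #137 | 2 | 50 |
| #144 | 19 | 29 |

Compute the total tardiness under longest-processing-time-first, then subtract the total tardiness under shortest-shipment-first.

-2

LPT (decreasing processing time): #144 #123 #109 #116 #102 #130 #137.
#144: 0→19, due 29, tardiness 0
#123: 19→36, due 33, tardiness 3
#109: 36→49, due 90, tardiness 0
#116: 49→60, due 60, tardiness 0
#102: 60→66, due 86, tardiness 0
#130: 66→71, due 34, tardiness 37
#137: 71→73, due 50, tardiness 23
Sum = 0+3+0+0+0+37+23 = 63.
SPT (increasing processing time): #137 #130 #102 #116 #109 #123 #144.
#137: 0→2, due 50, tardiness 0
#130: 2→7, due 34, tardiness 0
#102: 7→13, due 86, tardiness 0
#116: 13→24, due 60, tardiness 0
#109: 24→37, due 90, tardiness 0
#123: 37→54, due 33, tardiness 21
#144: 54→73, due 29, tardiness 44
Sum = 0+0+0+0+0+21+44 = 65.
Difference = 63 − 65 = -2.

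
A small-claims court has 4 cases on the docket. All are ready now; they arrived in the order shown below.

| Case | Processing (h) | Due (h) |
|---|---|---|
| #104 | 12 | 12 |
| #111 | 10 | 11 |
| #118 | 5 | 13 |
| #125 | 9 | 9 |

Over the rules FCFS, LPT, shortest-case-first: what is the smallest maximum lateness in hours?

FIFO (arrival order): #104 #111 #118 #125.
#104: 0→12, due 12, lateness 0
#111: 12→22, due 11, lateness 11
#118: 22→27, due 13, lateness 14
#125: 27→36, due 9, lateness 27
Maximum = 27.
LPT (decreasing processing time): #104 #111 #125 #118.
#104: 0→12, due 12, lateness 0
#111: 12→22, due 11, lateness 11
#125: 22→31, due 9, lateness 22
#118: 31→36, due 13, lateness 23
Maximum = 23.
SPT (increasing processing time): #118 #125 #111 #104.
#118: 0→5, due 13, lateness -8
#125: 5→14, due 9, lateness 5
#111: 14→24, due 11, lateness 13
#104: 24→36, due 12, lateness 24
Maximum = 24.
FIFO 27, LPT 23, SPT 24 → minimum 23.

23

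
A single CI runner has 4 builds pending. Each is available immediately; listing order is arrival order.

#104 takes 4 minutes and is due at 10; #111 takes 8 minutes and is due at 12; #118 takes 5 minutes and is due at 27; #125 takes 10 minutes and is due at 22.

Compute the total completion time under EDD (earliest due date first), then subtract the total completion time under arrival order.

EDD (increasing due date): #104 #111 #125 #118.
#104: 0→4
#111: 4→12
#125: 12→22
#118: 22→27
Sum = 4+12+22+27 = 65.
FIFO (arrival order): #104 #111 #118 #125.
#104: 0→4
#111: 4→12
#118: 12→17
#125: 17→27
Sum = 4+12+17+27 = 60.
Difference = 65 − 60 = 5.

5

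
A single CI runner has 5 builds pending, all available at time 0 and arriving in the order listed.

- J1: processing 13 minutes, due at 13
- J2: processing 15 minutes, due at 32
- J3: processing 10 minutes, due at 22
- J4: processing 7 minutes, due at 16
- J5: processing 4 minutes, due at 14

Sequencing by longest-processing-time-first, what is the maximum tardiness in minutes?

35

LPT (decreasing processing time): J2 J1 J3 J4 J5.
J2: 0→15, due 32, tardiness 0
J1: 15→28, due 13, tardiness 15
J3: 28→38, due 22, tardiness 16
J4: 38→45, due 16, tardiness 29
J5: 45→49, due 14, tardiness 35
Maximum = 35.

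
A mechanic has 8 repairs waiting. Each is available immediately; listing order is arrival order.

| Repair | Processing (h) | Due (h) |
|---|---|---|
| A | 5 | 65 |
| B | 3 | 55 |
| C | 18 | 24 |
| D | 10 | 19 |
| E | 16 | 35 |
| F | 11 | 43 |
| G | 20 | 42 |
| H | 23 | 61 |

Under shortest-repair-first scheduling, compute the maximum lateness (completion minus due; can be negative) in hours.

SPT (increasing processing time): B A D F E C G H.
B: 0→3, due 55, lateness -52
A: 3→8, due 65, lateness -57
D: 8→18, due 19, lateness -1
F: 18→29, due 43, lateness -14
E: 29→45, due 35, lateness 10
C: 45→63, due 24, lateness 39
G: 63→83, due 42, lateness 41
H: 83→106, due 61, lateness 45
Maximum = 45.

45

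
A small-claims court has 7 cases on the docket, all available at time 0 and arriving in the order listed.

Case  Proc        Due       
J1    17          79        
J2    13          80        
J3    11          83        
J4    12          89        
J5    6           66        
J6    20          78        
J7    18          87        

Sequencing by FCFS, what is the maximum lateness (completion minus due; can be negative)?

10

FIFO (arrival order): J1 J2 J3 J4 J5 J6 J7.
J1: 0→17, due 79, lateness -62
J2: 17→30, due 80, lateness -50
J3: 30→41, due 83, lateness -42
J4: 41→53, due 89, lateness -36
J5: 53→59, due 66, lateness -7
J6: 59→79, due 78, lateness 1
J7: 79→97, due 87, lateness 10
Maximum = 10.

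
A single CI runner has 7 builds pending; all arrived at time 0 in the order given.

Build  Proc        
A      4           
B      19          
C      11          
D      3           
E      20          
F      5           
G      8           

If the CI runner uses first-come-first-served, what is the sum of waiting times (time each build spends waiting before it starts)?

FIFO (arrival order): A B C D E F G.
A: waits 0, runs 0→4
B: waits 4, runs 4→23
C: waits 23, runs 23→34
D: waits 34, runs 34→37
E: waits 37, runs 37→57
F: waits 57, runs 57→62
G: waits 62, runs 62→70
Sum = 0+4+23+34+37+57+62 = 217.

217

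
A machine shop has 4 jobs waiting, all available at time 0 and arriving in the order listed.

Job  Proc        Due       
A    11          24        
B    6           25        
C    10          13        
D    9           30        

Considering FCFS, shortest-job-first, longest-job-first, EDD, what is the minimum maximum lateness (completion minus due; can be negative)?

6

FIFO (arrival order): A B C D.
A: 0→11, due 24, lateness -13
B: 11→17, due 25, lateness -8
C: 17→27, due 13, lateness 14
D: 27→36, due 30, lateness 6
Maximum = 14.
SPT (increasing processing time): B D C A.
B: 0→6, due 25, lateness -19
D: 6→15, due 30, lateness -15
C: 15→25, due 13, lateness 12
A: 25→36, due 24, lateness 12
Maximum = 12.
LPT (decreasing processing time): A C D B.
A: 0→11, due 24, lateness -13
C: 11→21, due 13, lateness 8
D: 21→30, due 30, lateness 0
B: 30→36, due 25, lateness 11
Maximum = 11.
EDD (increasing due date): C A B D.
C: 0→10, due 13, lateness -3
A: 10→21, due 24, lateness -3
B: 21→27, due 25, lateness 2
D: 27→36, due 30, lateness 6
Maximum = 6.
FIFO 14, SPT 12, LPT 11, EDD 6 → minimum 6.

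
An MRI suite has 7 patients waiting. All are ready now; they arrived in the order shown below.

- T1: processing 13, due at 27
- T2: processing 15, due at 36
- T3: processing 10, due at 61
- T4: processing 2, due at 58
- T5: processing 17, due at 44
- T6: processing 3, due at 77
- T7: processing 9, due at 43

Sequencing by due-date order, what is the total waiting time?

EDD (increasing due date): T1 T2 T7 T5 T4 T3 T6.
T1: waits 0, runs 0→13
T2: waits 13, runs 13→28
T7: waits 28, runs 28→37
T5: waits 37, runs 37→54
T4: waits 54, runs 54→56
T3: waits 56, runs 56→66
T6: waits 66, runs 66→69
Sum = 0+13+28+37+54+56+66 = 254.

254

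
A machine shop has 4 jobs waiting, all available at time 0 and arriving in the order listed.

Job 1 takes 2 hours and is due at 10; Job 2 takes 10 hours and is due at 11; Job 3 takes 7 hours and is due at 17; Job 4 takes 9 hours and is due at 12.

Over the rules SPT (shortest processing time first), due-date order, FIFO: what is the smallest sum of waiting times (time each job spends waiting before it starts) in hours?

29

SPT (increasing processing time): Job 1 Job 3 Job 4 Job 2.
Job 1: waits 0, runs 0→2
Job 3: waits 2, runs 2→9
Job 4: waits 9, runs 9→18
Job 2: waits 18, runs 18→28
Sum = 0+2+9+18 = 29.
EDD (increasing due date): Job 1 Job 2 Job 4 Job 3.
Job 1: waits 0, runs 0→2
Job 2: waits 2, runs 2→12
Job 4: waits 12, runs 12→21
Job 3: waits 21, runs 21→28
Sum = 0+2+12+21 = 35.
FIFO (arrival order): Job 1 Job 2 Job 3 Job 4.
Job 1: waits 0, runs 0→2
Job 2: waits 2, runs 2→12
Job 3: waits 12, runs 12→19
Job 4: waits 19, runs 19→28
Sum = 0+2+12+19 = 33.
SPT 29, EDD 35, FIFO 33 → minimum 29.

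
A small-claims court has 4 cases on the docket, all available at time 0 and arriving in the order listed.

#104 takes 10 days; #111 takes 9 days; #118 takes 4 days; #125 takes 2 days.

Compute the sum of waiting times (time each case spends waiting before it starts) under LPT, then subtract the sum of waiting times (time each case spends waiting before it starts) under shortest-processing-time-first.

LPT (decreasing processing time): #104 #111 #118 #125.
#104: waits 0, runs 0→10
#111: waits 10, runs 10→19
#118: waits 19, runs 19→23
#125: waits 23, runs 23→25
Sum = 0+10+19+23 = 52.
SPT (increasing processing time): #125 #118 #111 #104.
#125: waits 0, runs 0→2
#118: waits 2, runs 2→6
#111: waits 6, runs 6→15
#104: waits 15, runs 15→25
Sum = 0+2+6+15 = 23.
Difference = 52 − 23 = 29.

29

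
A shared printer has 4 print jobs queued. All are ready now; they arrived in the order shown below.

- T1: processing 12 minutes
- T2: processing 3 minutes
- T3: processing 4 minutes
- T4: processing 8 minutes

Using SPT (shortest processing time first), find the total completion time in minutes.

SPT (increasing processing time): T2 T3 T4 T1.
T2: 0→3
T3: 3→7
T4: 7→15
T1: 15→27
Sum = 3+7+15+27 = 52.

52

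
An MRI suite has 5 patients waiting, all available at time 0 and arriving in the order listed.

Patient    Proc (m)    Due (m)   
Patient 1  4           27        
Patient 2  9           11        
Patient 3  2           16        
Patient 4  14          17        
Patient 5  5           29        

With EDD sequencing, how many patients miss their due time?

EDD (increasing due date): Patient 2 Patient 3 Patient 4 Patient 1 Patient 5.
Patient 2: 0→9, due 11, tardiness 0
Patient 3: 9→11, due 16, tardiness 0
Patient 4: 11→25, due 17, tardiness 8
Patient 1: 25→29, due 27, tardiness 2
Patient 5: 29→34, due 29, tardiness 5
Late patients: 3.

3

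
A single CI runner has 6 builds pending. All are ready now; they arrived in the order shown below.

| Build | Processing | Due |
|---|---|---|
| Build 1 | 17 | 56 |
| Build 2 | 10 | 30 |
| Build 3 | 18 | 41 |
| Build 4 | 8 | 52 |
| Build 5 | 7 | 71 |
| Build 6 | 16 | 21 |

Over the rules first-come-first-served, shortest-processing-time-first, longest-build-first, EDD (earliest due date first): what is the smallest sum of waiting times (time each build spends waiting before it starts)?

146

FIFO (arrival order): Build 1 Build 2 Build 3 Build 4 Build 5 Build 6.
Build 1: waits 0, runs 0→17
Build 2: waits 17, runs 17→27
Build 3: waits 27, runs 27→45
Build 4: waits 45, runs 45→53
Build 5: waits 53, runs 53→60
Build 6: waits 60, runs 60→76
Sum = 0+17+27+45+53+60 = 202.
SPT (increasing processing time): Build 5 Build 4 Build 2 Build 6 Build 1 Build 3.
Build 5: waits 0, runs 0→7
Build 4: waits 7, runs 7→15
Build 2: waits 15, runs 15→25
Build 6: waits 25, runs 25→41
Build 1: waits 41, runs 41→58
Build 3: waits 58, runs 58→76
Sum = 0+7+15+25+41+58 = 146.
LPT (decreasing processing time): Build 3 Build 1 Build 6 Build 2 Build 4 Build 5.
Build 3: waits 0, runs 0→18
Build 1: waits 18, runs 18→35
Build 6: waits 35, runs 35→51
Build 2: waits 51, runs 51→61
Build 4: waits 61, runs 61→69
Build 5: waits 69, runs 69→76
Sum = 0+18+35+51+61+69 = 234.
EDD (increasing due date): Build 6 Build 2 Build 3 Build 4 Build 1 Build 5.
Build 6: waits 0, runs 0→16
Build 2: waits 16, runs 16→26
Build 3: waits 26, runs 26→44
Build 4: waits 44, runs 44→52
Build 1: waits 52, runs 52→69
Build 5: waits 69, runs 69→76
Sum = 0+16+26+44+52+69 = 207.
FIFO 202, SPT 146, LPT 234, EDD 207 → minimum 146.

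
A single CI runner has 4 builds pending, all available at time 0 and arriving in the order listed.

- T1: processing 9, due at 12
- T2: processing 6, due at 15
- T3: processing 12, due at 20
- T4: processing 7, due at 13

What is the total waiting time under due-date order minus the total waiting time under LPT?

EDD (increasing due date): T1 T4 T2 T3.
T1: waits 0, runs 0→9
T4: waits 9, runs 9→16
T2: waits 16, runs 16→22
T3: waits 22, runs 22→34
Sum = 0+9+16+22 = 47.
LPT (decreasing processing time): T3 T1 T4 T2.
T3: waits 0, runs 0→12
T1: waits 12, runs 12→21
T4: waits 21, runs 21→28
T2: waits 28, runs 28→34
Sum = 0+12+21+28 = 61.
Difference = 47 − 61 = -14.

-14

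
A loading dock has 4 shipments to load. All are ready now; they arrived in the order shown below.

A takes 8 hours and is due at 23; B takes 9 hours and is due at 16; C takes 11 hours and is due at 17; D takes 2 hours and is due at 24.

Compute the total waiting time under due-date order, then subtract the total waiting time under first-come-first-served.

4

EDD (increasing due date): B C A D.
B: waits 0, runs 0→9
C: waits 9, runs 9→20
A: waits 20, runs 20→28
D: waits 28, runs 28→30
Sum = 0+9+20+28 = 57.
FIFO (arrival order): A B C D.
A: waits 0, runs 0→8
B: waits 8, runs 8→17
C: waits 17, runs 17→28
D: waits 28, runs 28→30
Sum = 0+8+17+28 = 53.
Difference = 57 − 53 = 4.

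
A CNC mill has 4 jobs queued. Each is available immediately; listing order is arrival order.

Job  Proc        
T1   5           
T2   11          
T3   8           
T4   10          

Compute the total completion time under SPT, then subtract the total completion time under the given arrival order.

SPT (increasing processing time): T1 T3 T4 T2.
T1: 0→5
T3: 5→13
T4: 13→23
T2: 23→34
Sum = 5+13+23+34 = 75.
FIFO (arrival order): T1 T2 T3 T4.
T1: 0→5
T2: 5→16
T3: 16→24
T4: 24→34
Sum = 5+16+24+34 = 79.
Difference = 75 − 79 = -4.

-4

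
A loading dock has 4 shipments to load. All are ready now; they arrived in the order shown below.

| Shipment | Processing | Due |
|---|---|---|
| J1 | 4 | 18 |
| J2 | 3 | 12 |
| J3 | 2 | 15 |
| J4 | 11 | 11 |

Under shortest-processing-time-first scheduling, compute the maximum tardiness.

9

SPT (increasing processing time): J3 J2 J1 J4.
J3: 0→2, due 15, tardiness 0
J2: 2→5, due 12, tardiness 0
J1: 5→9, due 18, tardiness 0
J4: 9→20, due 11, tardiness 9
Maximum = 9.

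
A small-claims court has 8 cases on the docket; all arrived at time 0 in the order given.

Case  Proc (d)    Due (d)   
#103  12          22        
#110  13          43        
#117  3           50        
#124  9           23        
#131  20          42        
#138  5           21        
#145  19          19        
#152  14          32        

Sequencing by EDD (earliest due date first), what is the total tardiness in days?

EDD (increasing due date): #145 #138 #103 #124 #152 #131 #110 #117.
#145: 0→19, due 19, tardiness 0
#138: 19→24, due 21, tardiness 3
#103: 24→36, due 22, tardiness 14
#124: 36→45, due 23, tardiness 22
#152: 45→59, due 32, tardiness 27
#131: 59→79, due 42, tardiness 37
#110: 79→92, due 43, tardiness 49
#117: 92→95, due 50, tardiness 45
Sum = 0+3+14+22+27+37+49+45 = 197.

197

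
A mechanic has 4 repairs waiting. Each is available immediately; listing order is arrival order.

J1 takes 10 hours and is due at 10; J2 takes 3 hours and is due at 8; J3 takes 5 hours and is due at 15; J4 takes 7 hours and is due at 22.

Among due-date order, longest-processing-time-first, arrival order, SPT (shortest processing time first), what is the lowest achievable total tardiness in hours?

9

EDD (increasing due date): J2 J1 J3 J4.
J2: 0→3, due 8, tardiness 0
J1: 3→13, due 10, tardiness 3
J3: 13→18, due 15, tardiness 3
J4: 18→25, due 22, tardiness 3
Sum = 0+3+3+3 = 9.
LPT (decreasing processing time): J1 J4 J3 J2.
J1: 0→10, due 10, tardiness 0
J4: 10→17, due 22, tardiness 0
J3: 17→22, due 15, tardiness 7
J2: 22→25, due 8, tardiness 17
Sum = 0+0+7+17 = 24.
FIFO (arrival order): J1 J2 J3 J4.
J1: 0→10, due 10, tardiness 0
J2: 10→13, due 8, tardiness 5
J3: 13→18, due 15, tardiness 3
J4: 18→25, due 22, tardiness 3
Sum = 0+5+3+3 = 11.
SPT (increasing processing time): J2 J3 J4 J1.
J2: 0→3, due 8, tardiness 0
J3: 3→8, due 15, tardiness 0
J4: 8→15, due 22, tardiness 0
J1: 15→25, due 10, tardiness 15
Sum = 0+0+0+15 = 15.
EDD 9, LPT 24, FIFO 11, SPT 15 → minimum 9.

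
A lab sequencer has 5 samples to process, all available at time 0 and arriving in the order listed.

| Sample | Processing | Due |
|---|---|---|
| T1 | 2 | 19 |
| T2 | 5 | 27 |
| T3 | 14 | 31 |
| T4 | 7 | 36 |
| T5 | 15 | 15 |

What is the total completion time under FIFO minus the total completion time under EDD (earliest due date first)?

-32

FIFO (arrival order): T1 T2 T3 T4 T5.
T1: 0→2
T2: 2→7
T3: 7→21
T4: 21→28
T5: 28→43
Sum = 2+7+21+28+43 = 101.
EDD (increasing due date): T5 T1 T2 T3 T4.
T5: 0→15
T1: 15→17
T2: 17→22
T3: 22→36
T4: 36→43
Sum = 15+17+22+36+43 = 133.
Difference = 101 − 133 = -32.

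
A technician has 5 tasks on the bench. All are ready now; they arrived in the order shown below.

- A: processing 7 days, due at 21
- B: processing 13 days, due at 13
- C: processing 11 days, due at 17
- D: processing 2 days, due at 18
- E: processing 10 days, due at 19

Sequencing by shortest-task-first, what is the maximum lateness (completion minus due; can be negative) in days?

30

SPT (increasing processing time): D A E C B.
D: 0→2, due 18, lateness -16
A: 2→9, due 21, lateness -12
E: 9→19, due 19, lateness 0
C: 19→30, due 17, lateness 13
B: 30→43, due 13, lateness 30
Maximum = 30.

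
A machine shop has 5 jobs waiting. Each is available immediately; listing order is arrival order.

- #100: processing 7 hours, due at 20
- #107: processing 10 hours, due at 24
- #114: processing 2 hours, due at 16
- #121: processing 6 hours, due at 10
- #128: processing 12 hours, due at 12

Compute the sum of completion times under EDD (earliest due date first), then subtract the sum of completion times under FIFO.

EDD (increasing due date): #121 #128 #114 #100 #107.
#121: 0→6
#128: 6→18
#114: 18→20
#100: 20→27
#107: 27→37
Sum = 6+18+20+27+37 = 108.
FIFO (arrival order): #100 #107 #114 #121 #128.
#100: 0→7
#107: 7→17
#114: 17→19
#121: 19→25
#128: 25→37
Sum = 7+17+19+25+37 = 105.
Difference = 108 − 105 = 3.

3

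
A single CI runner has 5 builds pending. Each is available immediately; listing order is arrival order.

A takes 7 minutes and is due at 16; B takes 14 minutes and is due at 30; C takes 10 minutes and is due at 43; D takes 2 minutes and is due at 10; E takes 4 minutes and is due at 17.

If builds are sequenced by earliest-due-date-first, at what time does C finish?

37

EDD (increasing due date): D A E B C.
D: 0→2
A: 2→9
E: 9→13
B: 13→27
C: 27→37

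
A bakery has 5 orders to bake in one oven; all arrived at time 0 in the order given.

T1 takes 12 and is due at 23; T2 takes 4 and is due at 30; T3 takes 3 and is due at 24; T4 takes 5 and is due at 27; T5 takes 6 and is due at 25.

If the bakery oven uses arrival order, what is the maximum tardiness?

FIFO (arrival order): T1 T2 T3 T4 T5.
T1: 0→12, due 23, tardiness 0
T2: 12→16, due 30, tardiness 0
T3: 16→19, due 24, tardiness 0
T4: 19→24, due 27, tardiness 0
T5: 24→30, due 25, tardiness 5
Maximum = 5.

5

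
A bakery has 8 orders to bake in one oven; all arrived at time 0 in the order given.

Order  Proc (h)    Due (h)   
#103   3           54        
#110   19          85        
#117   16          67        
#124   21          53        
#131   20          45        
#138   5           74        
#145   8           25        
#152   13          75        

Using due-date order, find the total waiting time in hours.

EDD (increasing due date): #145 #131 #124 #103 #117 #138 #152 #110.
#145: waits 0, runs 0→8
#131: waits 8, runs 8→28
#124: waits 28, runs 28→49
#103: waits 49, runs 49→52
#117: waits 52, runs 52→68
#138: waits 68, runs 68→73
#152: waits 73, runs 73→86
#110: waits 86, runs 86→105
Sum = 0+8+28+49+52+68+73+86 = 364.

364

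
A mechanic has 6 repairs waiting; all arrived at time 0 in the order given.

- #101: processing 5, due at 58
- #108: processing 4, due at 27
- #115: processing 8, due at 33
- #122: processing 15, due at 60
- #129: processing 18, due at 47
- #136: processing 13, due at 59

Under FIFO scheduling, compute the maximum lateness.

4

FIFO (arrival order): #101 #108 #115 #122 #129 #136.
#101: 0→5, due 58, lateness -53
#108: 5→9, due 27, lateness -18
#115: 9→17, due 33, lateness -16
#122: 17→32, due 60, lateness -28
#129: 32→50, due 47, lateness 3
#136: 50→63, due 59, lateness 4
Maximum = 4.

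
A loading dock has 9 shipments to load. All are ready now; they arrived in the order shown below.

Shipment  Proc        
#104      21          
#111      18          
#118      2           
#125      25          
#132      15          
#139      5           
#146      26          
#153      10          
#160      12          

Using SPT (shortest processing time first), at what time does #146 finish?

SPT (increasing processing time): #118 #139 #153 #160 #132 #111 #104 #125 #146.
#118: 0→2
#139: 2→7
#153: 7→17
#160: 17→29
#132: 29→44
#111: 44→62
#104: 62→83
#125: 83→108
#146: 108→134

134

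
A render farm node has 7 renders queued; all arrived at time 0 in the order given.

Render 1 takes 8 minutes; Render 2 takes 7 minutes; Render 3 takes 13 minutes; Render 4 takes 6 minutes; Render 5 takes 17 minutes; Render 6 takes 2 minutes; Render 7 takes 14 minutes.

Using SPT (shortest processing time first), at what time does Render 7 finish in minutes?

SPT (increasing processing time): Render 6 Render 4 Render 2 Render 1 Render 3 Render 7 Render 5.
Render 6: 0→2
Render 4: 2→8
Render 2: 8→15
Render 1: 15→23
Render 3: 23→36
Render 7: 36→50

50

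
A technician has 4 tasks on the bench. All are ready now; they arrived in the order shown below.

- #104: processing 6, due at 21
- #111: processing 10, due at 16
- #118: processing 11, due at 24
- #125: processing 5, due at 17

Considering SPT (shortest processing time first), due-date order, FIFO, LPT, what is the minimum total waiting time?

SPT (increasing processing time): #125 #104 #111 #118.
#125: waits 0, runs 0→5
#104: waits 5, runs 5→11
#111: waits 11, runs 11→21
#118: waits 21, runs 21→32
Sum = 0+5+11+21 = 37.
EDD (increasing due date): #111 #125 #104 #118.
#111: waits 0, runs 0→10
#125: waits 10, runs 10→15
#104: waits 15, runs 15→21
#118: waits 21, runs 21→32
Sum = 0+10+15+21 = 46.
FIFO (arrival order): #104 #111 #118 #125.
#104: waits 0, runs 0→6
#111: waits 6, runs 6→16
#118: waits 16, runs 16→27
#125: waits 27, runs 27→32
Sum = 0+6+16+27 = 49.
LPT (decreasing processing time): #118 #111 #104 #125.
#118: waits 0, runs 0→11
#111: waits 11, runs 11→21
#104: waits 21, runs 21→27
#125: waits 27, runs 27→32
Sum = 0+11+21+27 = 59.
SPT 37, EDD 46, FIFO 49, LPT 59 → minimum 37.

37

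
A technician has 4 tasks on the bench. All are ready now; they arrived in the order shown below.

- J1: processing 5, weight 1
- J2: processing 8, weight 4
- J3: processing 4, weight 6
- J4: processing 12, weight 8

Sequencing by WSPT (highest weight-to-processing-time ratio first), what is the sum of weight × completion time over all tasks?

277

WSPT (decreasing weight/processing-time ratio): J3 J4 J2 J1.
J3: finishes 4, weight 6, w·C = 24
J4: finishes 16, weight 8, w·C = 128
J2: finishes 24, weight 4, w·C = 96
J1: finishes 29, weight 1, w·C = 29
Sum = 24+128+96+29 = 277.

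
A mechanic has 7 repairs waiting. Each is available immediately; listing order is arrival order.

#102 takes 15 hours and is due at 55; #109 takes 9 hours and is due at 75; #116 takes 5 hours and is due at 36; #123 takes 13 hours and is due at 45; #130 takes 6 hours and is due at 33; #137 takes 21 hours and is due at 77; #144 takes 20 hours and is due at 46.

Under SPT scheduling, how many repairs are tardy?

2

SPT (increasing processing time): #116 #130 #109 #123 #102 #144 #137.
#116: 0→5, due 36, tardiness 0
#130: 5→11, due 33, tardiness 0
#109: 11→20, due 75, tardiness 0
#123: 20→33, due 45, tardiness 0
#102: 33→48, due 55, tardiness 0
#144: 48→68, due 46, tardiness 22
#137: 68→89, due 77, tardiness 12
Late repairs: 2.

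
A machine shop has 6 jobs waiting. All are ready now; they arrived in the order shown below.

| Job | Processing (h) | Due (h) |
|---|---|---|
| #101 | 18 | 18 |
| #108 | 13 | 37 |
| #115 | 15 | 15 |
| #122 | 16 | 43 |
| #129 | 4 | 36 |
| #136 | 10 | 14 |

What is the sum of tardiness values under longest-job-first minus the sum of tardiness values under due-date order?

55

LPT (decreasing processing time): #101 #122 #115 #108 #136 #129.
#101: 0→18, due 18, tardiness 0
#122: 18→34, due 43, tardiness 0
#115: 34→49, due 15, tardiness 34
#108: 49→62, due 37, tardiness 25
#136: 62→72, due 14, tardiness 58
#129: 72→76, due 36, tardiness 40
Sum = 0+0+34+25+58+40 = 157.
EDD (increasing due date): #136 #115 #101 #129 #108 #122.
#136: 0→10, due 14, tardiness 0
#115: 10→25, due 15, tardiness 10
#101: 25→43, due 18, tardiness 25
#129: 43→47, due 36, tardiness 11
#108: 47→60, due 37, tardiness 23
#122: 60→76, due 43, tardiness 33
Sum = 0+10+25+11+23+33 = 102.
Difference = 157 − 102 = 55.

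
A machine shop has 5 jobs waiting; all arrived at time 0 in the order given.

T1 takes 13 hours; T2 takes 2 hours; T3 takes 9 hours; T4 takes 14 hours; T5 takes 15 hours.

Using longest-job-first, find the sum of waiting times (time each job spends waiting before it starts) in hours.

LPT (decreasing processing time): T5 T4 T1 T3 T2.
T5: waits 0, runs 0→15
T4: waits 15, runs 15→29
T1: waits 29, runs 29→42
T3: waits 42, runs 42→51
T2: waits 51, runs 51→53
Sum = 0+15+29+42+51 = 137.

137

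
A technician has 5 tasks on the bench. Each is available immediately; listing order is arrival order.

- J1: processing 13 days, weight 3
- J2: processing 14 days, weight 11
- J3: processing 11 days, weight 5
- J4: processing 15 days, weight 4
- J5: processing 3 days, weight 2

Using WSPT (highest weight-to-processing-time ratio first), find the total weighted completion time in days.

WSPT (decreasing weight/processing-time ratio): J2 J5 J3 J4 J1.
J2: finishes 14, weight 11, w·C = 154
J5: finishes 17, weight 2, w·C = 34
J3: finishes 28, weight 5, w·C = 140
J4: finishes 43, weight 4, w·C = 172
J1: finishes 56, weight 3, w·C = 168
Sum = 154+34+140+172+168 = 668.

668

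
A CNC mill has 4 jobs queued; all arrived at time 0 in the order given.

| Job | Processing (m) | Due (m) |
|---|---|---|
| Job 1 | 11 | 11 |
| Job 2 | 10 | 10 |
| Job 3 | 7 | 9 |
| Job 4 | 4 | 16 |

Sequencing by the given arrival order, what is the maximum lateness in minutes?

FIFO (arrival order): Job 1 Job 2 Job 3 Job 4.
Job 1: 0→11, due 11, lateness 0
Job 2: 11→21, due 10, lateness 11
Job 3: 21→28, due 9, lateness 19
Job 4: 28→32, due 16, lateness 16
Maximum = 19.

19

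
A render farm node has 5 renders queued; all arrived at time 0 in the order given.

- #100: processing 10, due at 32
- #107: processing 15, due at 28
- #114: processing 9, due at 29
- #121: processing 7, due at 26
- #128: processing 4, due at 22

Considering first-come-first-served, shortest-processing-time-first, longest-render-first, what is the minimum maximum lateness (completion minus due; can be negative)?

17

FIFO (arrival order): #100 #107 #114 #121 #128.
#100: 0→10, due 32, lateness -22
#107: 10→25, due 28, lateness -3
#114: 25→34, due 29, lateness 5
#121: 34→41, due 26, lateness 15
#128: 41→45, due 22, lateness 23
Maximum = 23.
SPT (increasing processing time): #128 #121 #114 #100 #107.
#128: 0→4, due 22, lateness -18
#121: 4→11, due 26, lateness -15
#114: 11→20, due 29, lateness -9
#100: 20→30, due 32, lateness -2
#107: 30→45, due 28, lateness 17
Maximum = 17.
LPT (decreasing processing time): #107 #100 #114 #121 #128.
#107: 0→15, due 28, lateness -13
#100: 15→25, due 32, lateness -7
#114: 25→34, due 29, lateness 5
#121: 34→41, due 26, lateness 15
#128: 41→45, due 22, lateness 23
Maximum = 23.
FIFO 23, SPT 17, LPT 23 → minimum 17.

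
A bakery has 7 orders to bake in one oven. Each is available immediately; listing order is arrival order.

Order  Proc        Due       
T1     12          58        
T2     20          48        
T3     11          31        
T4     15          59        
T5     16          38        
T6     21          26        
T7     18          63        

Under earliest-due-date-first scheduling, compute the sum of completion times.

457

EDD (increasing due date): T6 T3 T5 T2 T1 T4 T7.
T6: 0→21
T3: 21→32
T5: 32→48
T2: 48→68
T1: 68→80
T4: 80→95
T7: 95→113
Sum = 21+32+48+68+80+95+113 = 457.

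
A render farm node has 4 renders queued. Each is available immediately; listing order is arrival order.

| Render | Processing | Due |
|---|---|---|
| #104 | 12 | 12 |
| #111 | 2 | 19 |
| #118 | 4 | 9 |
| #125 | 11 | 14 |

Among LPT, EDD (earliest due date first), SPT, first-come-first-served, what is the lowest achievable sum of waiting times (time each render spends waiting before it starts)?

LPT (decreasing processing time): #104 #125 #118 #111.
#104: waits 0, runs 0→12
#125: waits 12, runs 12→23
#118: waits 23, runs 23→27
#111: waits 27, runs 27→29
Sum = 0+12+23+27 = 62.
EDD (increasing due date): #118 #104 #125 #111.
#118: waits 0, runs 0→4
#104: waits 4, runs 4→16
#125: waits 16, runs 16→27
#111: waits 27, runs 27→29
Sum = 0+4+16+27 = 47.
SPT (increasing processing time): #111 #118 #125 #104.
#111: waits 0, runs 0→2
#118: waits 2, runs 2→6
#125: waits 6, runs 6→17
#104: waits 17, runs 17→29
Sum = 0+2+6+17 = 25.
FIFO (arrival order): #104 #111 #118 #125.
#104: waits 0, runs 0→12
#111: waits 12, runs 12→14
#118: waits 14, runs 14→18
#125: waits 18, runs 18→29
Sum = 0+12+14+18 = 44.
LPT 62, EDD 47, SPT 25, FIFO 44 → minimum 25.

25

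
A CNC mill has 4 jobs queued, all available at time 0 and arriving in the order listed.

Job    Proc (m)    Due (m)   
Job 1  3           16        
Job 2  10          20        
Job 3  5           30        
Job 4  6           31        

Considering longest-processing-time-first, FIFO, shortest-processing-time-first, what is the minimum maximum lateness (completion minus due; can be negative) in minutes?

LPT (decreasing processing time): Job 2 Job 4 Job 3 Job 1.
Job 2: 0→10, due 20, lateness -10
Job 4: 10→16, due 31, lateness -15
Job 3: 16→21, due 30, lateness -9
Job 1: 21→24, due 16, lateness 8
Maximum = 8.
FIFO (arrival order): Job 1 Job 2 Job 3 Job 4.
Job 1: 0→3, due 16, lateness -13
Job 2: 3→13, due 20, lateness -7
Job 3: 13→18, due 30, lateness -12
Job 4: 18→24, due 31, lateness -7
Maximum = -7.
SPT (increasing processing time): Job 1 Job 3 Job 4 Job 2.
Job 1: 0→3, due 16, lateness -13
Job 3: 3→8, due 30, lateness -22
Job 4: 8→14, due 31, lateness -17
Job 2: 14→24, due 20, lateness 4
Maximum = 4.
LPT 8, FIFO -7, SPT 4 → minimum -7.

-7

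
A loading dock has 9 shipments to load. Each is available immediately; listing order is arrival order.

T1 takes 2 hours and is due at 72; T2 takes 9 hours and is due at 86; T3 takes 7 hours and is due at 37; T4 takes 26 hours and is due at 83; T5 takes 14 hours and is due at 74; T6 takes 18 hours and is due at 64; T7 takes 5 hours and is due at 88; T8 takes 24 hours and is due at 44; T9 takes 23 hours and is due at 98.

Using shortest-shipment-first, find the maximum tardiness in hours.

SPT (increasing processing time): T1 T7 T3 T2 T5 T6 T9 T8 T4.
T1: 0→2, due 72, tardiness 0
T7: 2→7, due 88, tardiness 0
T3: 7→14, due 37, tardiness 0
T2: 14→23, due 86, tardiness 0
T5: 23→37, due 74, tardiness 0
T6: 37→55, due 64, tardiness 0
T9: 55→78, due 98, tardiness 0
T8: 78→102, due 44, tardiness 58
T4: 102→128, due 83, tardiness 45
Maximum = 58.

58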